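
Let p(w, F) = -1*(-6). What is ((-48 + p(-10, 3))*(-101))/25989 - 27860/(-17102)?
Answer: 132766704/74077313 ≈ 1.7923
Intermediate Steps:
p(w, F) = 6
((-48 + p(-10, 3))*(-101))/25989 - 27860/(-17102) = ((-48 + 6)*(-101))/25989 - 27860/(-17102) = -42*(-101)*(1/25989) - 27860*(-1/17102) = 4242*(1/25989) + 13930/8551 = 1414/8663 + 13930/8551 = 132766704/74077313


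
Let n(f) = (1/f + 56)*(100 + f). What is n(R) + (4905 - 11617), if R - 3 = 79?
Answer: 142771/41 ≈ 3482.2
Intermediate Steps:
R = 82 (R = 3 + 79 = 82)
n(f) = (56 + 1/f)*(100 + f)
n(R) + (4905 - 11617) = (5601 + 56*82 + 100/82) + (4905 - 11617) = (5601 + 4592 + 100*(1/82)) - 6712 = (5601 + 4592 + 50/41) - 6712 = 417963/41 - 6712 = 142771/41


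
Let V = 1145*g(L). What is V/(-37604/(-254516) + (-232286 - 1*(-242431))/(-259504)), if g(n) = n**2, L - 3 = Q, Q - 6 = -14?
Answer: 472655427958000/1794080899 ≈ 2.6345e+5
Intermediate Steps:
Q = -8 (Q = 6 - 14 = -8)
L = -5 (L = 3 - 8 = -5)
V = 28625 (V = 1145*(-5)**2 = 1145*25 = 28625)
V/(-37604/(-254516) + (-232286 - 1*(-242431))/(-259504)) = 28625/(-37604/(-254516) + (-232286 - 1*(-242431))/(-259504)) = 28625/(-37604*(-1/254516) + (-232286 + 242431)*(-1/259504)) = 28625/(9401/63629 + 10145*(-1/259504)) = 28625/(9401/63629 - 10145/259504) = 28625/(1794080899/16511980016) = 28625*(16511980016/1794080899) = 472655427958000/1794080899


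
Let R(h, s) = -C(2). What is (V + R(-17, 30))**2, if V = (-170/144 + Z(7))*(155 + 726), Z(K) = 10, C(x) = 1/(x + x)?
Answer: 312947379889/5184 ≈ 6.0368e+7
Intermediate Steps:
C(x) = 1/(2*x)
R(h, s) = -1/4 (R(h, s) = -1/(2*2) = -1*1/4 = -1/4)
V = 559435/72 (V = (-170/144 + 10)*(155 + 726) = (-170*1/144 + 10)*881 = (-85/72 + 10)*881 = (635/72)*881 = 559435/72 ≈ 7769.9)
(V + R(-17, 30))**2 = (559435/72 - 1/4)**2 = (559417/72)**2 = 312947379889/5184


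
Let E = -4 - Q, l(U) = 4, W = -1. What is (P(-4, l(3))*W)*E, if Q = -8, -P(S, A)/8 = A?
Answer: 128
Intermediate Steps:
P(S, A) = -8*A
E = 4 (E = -4 - 1*(-8) = -4 + 8 = 4)
(P(-4, l(3))*W)*E = (-8*4*(-1))*4 = -32*(-1)*4 = 32*4 = 128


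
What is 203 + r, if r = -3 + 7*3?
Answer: 221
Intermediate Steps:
r = 18 (r = -3 + 21 = 18)
203 + r = 203 + 18 = 221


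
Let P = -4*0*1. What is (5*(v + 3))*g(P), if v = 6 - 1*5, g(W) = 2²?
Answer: 80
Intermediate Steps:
P = 0 (P = 0*1 = 0)
g(W) = 4
v = 1 (v = 6 - 5 = 1)
(5*(v + 3))*g(P) = (5*(1 + 3))*4 = (5*4)*4 = 20*4 = 80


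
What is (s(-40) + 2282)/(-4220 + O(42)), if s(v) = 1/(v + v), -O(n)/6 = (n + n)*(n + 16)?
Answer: -182559/2676160 ≈ -0.068217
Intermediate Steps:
O(n) = -12*n*(16 + n) (O(n) = -6*(n + n)*(n + 16) = -6*2*n*(16 + n) = -12*n*(16 + n))
s(v) = 1/(2*v)
(s(-40) + 2282)/(-4220 + O(42)) = ((½)/(-40) + 2282)/(-4220 - 12*42*(16 + 42)) = ((½)*(-1/40) + 2282)/(-4220 - 12*42*58) = (-1/80 + 2282)/(-4220 - 29232) = (182559/80)/(-33452) = (182559/80)*(-1/33452) = -182559/2676160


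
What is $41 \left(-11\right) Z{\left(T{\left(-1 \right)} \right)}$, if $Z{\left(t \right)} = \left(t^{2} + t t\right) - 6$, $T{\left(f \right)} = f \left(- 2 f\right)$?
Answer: $-902$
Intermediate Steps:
$T{\left(f \right)} = - 2 f^{2}$
$Z{\left(t \right)} = -6 + 2 t^{2}$ ($Z{\left(t \right)} = \left(t^{2} + t^{2}\right) - 6 = 2 t^{2} - 6 = -6 + 2 t^{2}$)
$41 \left(-11\right) Z{\left(T{\left(-1 \right)} \right)} = 41 \left(-11\right) \left(-6 + 2 \left(- 2 \left(-1\right)^{2}\right)^{2}\right) = - 451 \left(-6 + 2 \left(\left(-2\right) 1\right)^{2}\right) = - 451 \left(-6 + 2 \left(-2\right)^{2}\right) = - 451 \left(-6 + 2 \cdot 4\right) = - 451 \left(-6 + 8\right) = \left(-451\right) 2 = -902$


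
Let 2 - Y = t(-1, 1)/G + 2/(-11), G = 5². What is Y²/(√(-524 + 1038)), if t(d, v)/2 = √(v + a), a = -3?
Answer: 179516*√514/19435625 - 96*I*√257/70675 ≈ 0.2094 - 0.021776*I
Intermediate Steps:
G = 25
t(d, v) = 2*√(-3 + v) (t(d, v) = 2*√(v - 3) = 2*√(-3 + v))
Y = 24/11 - 2*I*√2/25 (Y = 2 - ((2*√(-3 + 1))/25 + 2/(-11)) = 2 - ((2*√(-2))*(1/25) + 2*(-1/11)) = 2 - ((2*(I*√2))*(1/25) - 2/11) = 2 - ((2*I*√2)*(1/25) - 2/11) = 2 - (2*I*√2/25 - 2/11) = 2 - (-2/11 + 2*I*√2/25) = 2 + (2/11 - 2*I*√2/25) = 24/11 - 2*I*√2/25 ≈ 2.1818 - 0.11314*I)
Y²/(√(-524 + 1038)) = (24/11 - 2*I*√2/25)²/(√(-524 + 1038)) = (24/11 - 2*I*√2/25)²/(√514) = (24/11 - 2*I*√2/25)²*(√514/514) = √514*(24/11 - 2*I*√2/25)²/514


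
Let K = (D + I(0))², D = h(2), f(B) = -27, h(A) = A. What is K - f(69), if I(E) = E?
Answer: 31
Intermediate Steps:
D = 2
K = 4 (K = (2 + 0)² = 2² = 4)
K - f(69) = 4 - 1*(-27) = 4 + 27 = 31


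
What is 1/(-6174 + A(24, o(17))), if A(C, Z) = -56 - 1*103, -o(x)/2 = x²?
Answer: -1/6333 ≈ -0.00015790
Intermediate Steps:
o(x) = -2*x²
A(C, Z) = -159 (A(C, Z) = -56 - 103 = -159)
1/(-6174 + A(24, o(17))) = 1/(-6174 - 159) = 1/(-6333) = -1/6333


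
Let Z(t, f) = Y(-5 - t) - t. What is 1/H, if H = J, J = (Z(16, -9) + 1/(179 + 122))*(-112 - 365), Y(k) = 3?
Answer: 301/1866024 ≈ 0.00016131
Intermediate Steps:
Z(t, f) = 3 - t
J = 1866024/301 (J = ((3 - 1*16) + 1/(179 + 122))*(-112 - 365) = ((3 - 16) + 1/301)*(-477) = (-13 + 1/301)*(-477) = -3912/301*(-477) = 1866024/301 ≈ 6199.4)
H = 1866024/301 ≈ 6199.4
1/H = 1/(1866024/301) = 301/1866024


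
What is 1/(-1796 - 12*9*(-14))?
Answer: -1/284 ≈ -0.0035211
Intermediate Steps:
1/(-1796 - 12*9*(-14)) = 1/(-1796 - 108*(-14)) = 1/(-1796 + 1512) = 1/(-284) = -1/284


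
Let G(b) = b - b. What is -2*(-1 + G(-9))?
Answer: 2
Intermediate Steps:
G(b) = 0
-2*(-1 + G(-9)) = -2*(-1 + 0) = -2*(-1) = 2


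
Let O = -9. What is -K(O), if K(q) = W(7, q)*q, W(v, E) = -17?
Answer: -153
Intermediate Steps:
K(q) = -17*q
-K(O) = -(-17)*(-9) = -1*153 = -153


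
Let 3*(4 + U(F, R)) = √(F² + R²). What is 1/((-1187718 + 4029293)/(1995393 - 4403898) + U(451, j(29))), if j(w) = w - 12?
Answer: 9933068739/43349267593969 + 639217227*√203690/43349267593969 ≈ 0.0068842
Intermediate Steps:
j(w) = -12 + w
U(F, R) = -4 + √(F² + R²)/3
1/((-1187718 + 4029293)/(1995393 - 4403898) + U(451, j(29))) = 1/((-1187718 + 4029293)/(1995393 - 4403898) + (-4 + √(451² + (-12 + 29)²)/3)) = 1/(2841575/(-2408505) + (-4 + √(203401 + 17²)/3)) = 1/(2841575*(-1/2408505) + (-4 + √(203401 + 289)/3)) = 1/(-51665/43791 + (-4 + √203690/3)) = 1/(-226829/43791 + √203690/3)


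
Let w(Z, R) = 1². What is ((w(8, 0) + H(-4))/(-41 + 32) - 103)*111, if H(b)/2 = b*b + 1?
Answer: -35594/3 ≈ -11865.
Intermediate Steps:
w(Z, R) = 1
H(b) = 2 + 2*b² (H(b) = 2*(b*b + 1) = 2*(b² + 1) = 2*(1 + b²) = 2 + 2*b²)
((w(8, 0) + H(-4))/(-41 + 32) - 103)*111 = ((1 + (2 + 2*(-4)²))/(-41 + 32) - 103)*111 = ((1 + (2 + 2*16))/(-9) - 103)*111 = ((1 + (2 + 32))*(-⅑) - 103)*111 = ((1 + 34)*(-⅑) - 103)*111 = (35*(-⅑) - 103)*111 = (-35/9 - 103)*111 = -962/9*111 = -35594/3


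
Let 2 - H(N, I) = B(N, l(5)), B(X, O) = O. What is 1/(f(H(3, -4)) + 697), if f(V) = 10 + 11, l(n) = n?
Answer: 1/718 ≈ 0.0013928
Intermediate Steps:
H(N, I) = -3 (H(N, I) = 2 - 1*5 = 2 - 5 = -3)
f(V) = 21
1/(f(H(3, -4)) + 697) = 1/(21 + 697) = 1/718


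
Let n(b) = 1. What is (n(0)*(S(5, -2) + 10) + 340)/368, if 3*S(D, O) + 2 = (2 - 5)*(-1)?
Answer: 1051/1104 ≈ 0.95199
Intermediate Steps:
S(D, O) = ⅓ (S(D, O) = -⅔ + ((2 - 5)*(-1))/3 = -⅔ + (-3*(-1))/3 = -⅔ + (⅓)*3 = -⅔ + 1 = ⅓)
(n(0)*(S(5, -2) + 10) + 340)/368 = (1*(⅓ + 10) + 340)/368 = (1*(31/3) + 340)/368 = (31/3 + 340)/368 = (1/368)*(1051/3) = 1051/1104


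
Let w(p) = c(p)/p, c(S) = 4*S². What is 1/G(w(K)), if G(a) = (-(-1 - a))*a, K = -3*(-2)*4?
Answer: 1/9312 ≈ 0.00010739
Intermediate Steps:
K = 24 (K = 6*4 = 24)
w(p) = 4*p (w(p) = (4*p²)/p = 4*p)
G(a) = a*(1 + a) (G(a) = (1 + a)*a = a*(1 + a))
1/G(w(K)) = 1/((4*24)*(1 + 4*24)) = 1/(96*(1 + 96)) = 1/(96*97) = 1/9312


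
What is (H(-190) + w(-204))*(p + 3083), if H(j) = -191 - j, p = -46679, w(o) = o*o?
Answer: -1814247540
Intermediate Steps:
w(o) = o²
(H(-190) + w(-204))*(p + 3083) = ((-191 - 1*(-190)) + (-204)²)*(-46679 + 3083) = ((-191 + 190) + 41616)*(-43596) = (-1 + 41616)*(-43596) = 41615*(-43596) = -1814247540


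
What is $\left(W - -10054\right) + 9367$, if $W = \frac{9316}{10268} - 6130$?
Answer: $\frac{2007078}{151} \approx 13292.0$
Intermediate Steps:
$W = - \frac{925493}{151}$ ($W = 9316 \cdot \frac{1}{10268} - 6130 = \frac{137}{151} - 6130 = - \frac{925493}{151} \approx -6129.1$)
$\left(W - -10054\right) + 9367 = \left(- \frac{925493}{151} - -10054\right) + 9367 = \left(- \frac{925493}{151} + 10054\right) + 9367 = \frac{592661}{151} + 9367 = \frac{2007078}{151}$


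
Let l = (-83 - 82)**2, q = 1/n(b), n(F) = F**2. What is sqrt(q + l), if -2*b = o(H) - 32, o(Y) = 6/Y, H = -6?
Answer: sqrt(29648029)/33 ≈ 165.00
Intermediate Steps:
b = 33/2 (b = -(6/(-6) - 32)/2 = -(6*(-1/6) - 32)/2 = -(-1 - 32)/2 = -1/2*(-33) = 33/2 ≈ 16.500)
q = 4/1089 (q = 1/((33/2)**2) = 1/(1089/4) = 4/1089 ≈ 0.0036731)
l = 27225 (l = (-165)**2 = 27225)
sqrt(q + l) = sqrt(4/1089 + 27225) = sqrt(29648029/1089) = sqrt(29648029)/33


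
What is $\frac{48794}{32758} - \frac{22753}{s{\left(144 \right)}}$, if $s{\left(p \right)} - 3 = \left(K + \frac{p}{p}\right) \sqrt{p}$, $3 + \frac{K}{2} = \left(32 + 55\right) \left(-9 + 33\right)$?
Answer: $\frac{848520448}{819850845} \approx 1.035$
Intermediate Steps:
$K = 4170$ ($K = -6 + 2 \left(32 + 55\right) \left(-9 + 33\right) = -6 + 2 \cdot 87 \cdot 24 = -6 + 2 \cdot 2088 = -6 + 4176 = 4170$)
$s{\left(p \right)} = 3 + 4171 \sqrt{p}$ ($s{\left(p \right)} = 3 + \left(4170 + \frac{p}{p}\right) \sqrt{p} = 3 + \left(4170 + 1\right) \sqrt{p} = 3 + 4171 \sqrt{p}$)
$\frac{48794}{32758} - \frac{22753}{s{\left(144 \right)}} = \frac{48794}{32758} - \frac{22753}{3 + 4171 \sqrt{144}} = 48794 \cdot \frac{1}{32758} - \frac{22753}{3 + 4171 \cdot 12} = \frac{24397}{16379} - \frac{22753}{3 + 50052} = \frac{24397}{16379} - \frac{22753}{50055} = \frac{848520448}{819850845}$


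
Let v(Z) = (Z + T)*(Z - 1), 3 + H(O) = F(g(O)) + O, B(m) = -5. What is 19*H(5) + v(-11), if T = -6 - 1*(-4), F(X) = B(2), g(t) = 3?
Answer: 99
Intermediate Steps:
F(X) = -5
T = -2 (T = -6 + 4 = -2)
H(O) = -8 + O (H(O) = -3 + (-5 + O) = -8 + O)
v(Z) = (-1 + Z)*(-2 + Z) (v(Z) = (Z - 2)*(Z - 1) = (-2 + Z)*(-1 + Z) = (-1 + Z)*(-2 + Z))
19*H(5) + v(-11) = 19*(-8 + 5) + (2 + (-11)**2 - 3*(-11)) = 19*(-3) + (2 + 121 + 33) = -57 + 156 = 99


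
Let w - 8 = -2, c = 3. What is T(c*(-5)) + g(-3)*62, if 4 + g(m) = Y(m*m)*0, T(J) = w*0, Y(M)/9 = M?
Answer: -248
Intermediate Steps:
Y(M) = 9*M
w = 6 (w = 8 - 2 = 6)
T(J) = 0 (T(J) = 6*0 = 0)
g(m) = -4 (g(m) = -4 + (9*(m*m))*0 = -4 + (9*m**2)*0 = -4 + 0 = -4)
T(c*(-5)) + g(-3)*62 = 0 - 4*62 = 0 - 248 = -248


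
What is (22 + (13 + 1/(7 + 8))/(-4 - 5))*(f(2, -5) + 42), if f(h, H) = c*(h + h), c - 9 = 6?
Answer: 94316/45 ≈ 2095.9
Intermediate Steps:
c = 15 (c = 9 + 6 = 15)
f(h, H) = 30*h (f(h, H) = 15*(h + h) = 15*(2*h) = 30*h)
(22 + (13 + 1/(7 + 8))/(-4 - 5))*(f(2, -5) + 42) = (22 + (13 + 1/(7 + 8))/(-4 - 5))*(30*2 + 42) = (22 + (13 + 1/15)/(-9))*(60 + 42) = (22 + (13 + 1/15)*(-1/9))*102 = (22 + (196/15)*(-1/9))*102 = (22 - 196/135)*102 = (2774/135)*102 = 94316/45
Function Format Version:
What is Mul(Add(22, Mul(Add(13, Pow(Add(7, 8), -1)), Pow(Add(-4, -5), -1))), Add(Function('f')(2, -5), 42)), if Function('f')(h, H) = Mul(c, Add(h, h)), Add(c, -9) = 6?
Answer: Rational(94316, 45) ≈ 2095.9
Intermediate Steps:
c = 15 (c = Add(9, 6) = 15)
Function('f')(h, H) = Mul(30, h) (Function('f')(h, H) = Mul(15, Add(h, h)) = Mul(15, Mul(2, h)) = Mul(30, h))
Mul(Add(22, Mul(Add(13, Pow(Add(7, 8), -1)), Pow(Add(-4, -5), -1))), Add(Function('f')(2, -5), 42)) = Mul(Add(22, Mul(Add(13, Pow(Add(7, 8), -1)), Pow(Add(-4, -5), -1))), Add(Mul(30, 2), 42)) = Mul(Add(22, Mul(Add(13, Pow(15, -1)), Pow(-9, -1))), Add(60, 42)) = Mul(Add(22, Mul(Add(13, Rational(1, 15)), Rational(-1, 9))), 102) = Mul(Add(22, Mul(Rational(196, 15), Rational(-1, 9))), 102) = Mul(Add(22, Rational(-196, 135)), 102) = Mul(Rational(2774, 135), 102) = Rational(94316, 45)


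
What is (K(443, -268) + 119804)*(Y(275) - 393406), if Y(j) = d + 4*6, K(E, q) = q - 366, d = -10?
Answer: -46880524640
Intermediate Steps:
K(E, q) = -366 + q
Y(j) = 14 (Y(j) = -10 + 4*6 = -10 + 24 = 14)
(K(443, -268) + 119804)*(Y(275) - 393406) = ((-366 - 268) + 119804)*(14 - 393406) = (-634 + 119804)*(-393392) = 119170*(-393392) = -46880524640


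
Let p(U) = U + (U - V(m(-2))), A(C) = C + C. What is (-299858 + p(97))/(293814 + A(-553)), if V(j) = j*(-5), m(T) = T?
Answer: -149837/146354 ≈ -1.0238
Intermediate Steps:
V(j) = -5*j
A(C) = 2*C
p(U) = -10 + 2*U (p(U) = U + (U - (-5)*(-2)) = U + (U - 1*10) = U + (U - 10) = U + (-10 + U) = -10 + 2*U)
(-299858 + p(97))/(293814 + A(-553)) = (-299858 + (-10 + 2*97))/(293814 + 2*(-553)) = (-299858 + (-10 + 194))/(293814 - 1106) = (-299858 + 184)/292708 = -299674*1/292708 = -149837/146354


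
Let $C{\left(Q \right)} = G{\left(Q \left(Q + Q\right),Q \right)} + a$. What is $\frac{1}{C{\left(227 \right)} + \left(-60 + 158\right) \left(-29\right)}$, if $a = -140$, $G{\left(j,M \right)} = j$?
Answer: $\frac{1}{100076} \approx 9.9924 \cdot 10^{-6}$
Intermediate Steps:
$C{\left(Q \right)} = -140 + 2 Q^{2}$ ($C{\left(Q \right)} = Q \left(Q + Q\right) - 140 = Q 2 Q - 140 = 2 Q^{2} - 140 = -140 + 2 Q^{2}$)
$\frac{1}{C{\left(227 \right)} + \left(-60 + 158\right) \left(-29\right)} = \frac{1}{\left(-140 + 2 \cdot 227^{2}\right) + \left(-60 + 158\right) \left(-29\right)} = \frac{1}{\left(-140 + 2 \cdot 51529\right) + 98 \left(-29\right)} = \frac{1}{\left(-140 + 103058\right) - 2842} = \frac{1}{102918 - 2842} = \frac{1}{100076}$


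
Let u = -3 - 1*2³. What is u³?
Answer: -1331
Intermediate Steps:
u = -11 (u = -3 - 1*8 = -3 - 8 = -11)
u³ = (-11)³ = -1331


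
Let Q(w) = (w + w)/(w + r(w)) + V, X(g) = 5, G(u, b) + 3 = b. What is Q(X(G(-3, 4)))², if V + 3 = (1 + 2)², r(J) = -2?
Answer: 784/9 ≈ 87.111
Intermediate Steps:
G(u, b) = -3 + b
V = 6 (V = -3 + (1 + 2)² = -3 + 3² = -3 + 9 = 6)
Q(w) = 6 + 2*w/(-2 + w) (Q(w) = (w + w)/(w - 2) + 6 = (2*w)/(-2 + w) + 6 = 2*w/(-2 + w) + 6 = 6 + 2*w/(-2 + w))
Q(X(G(-3, 4)))² = (4*(-3 + 2*5)/(-2 + 5))² = (4*(-3 + 10)/3)² = (4*(⅓)*7)² = (28/3)² = 784/9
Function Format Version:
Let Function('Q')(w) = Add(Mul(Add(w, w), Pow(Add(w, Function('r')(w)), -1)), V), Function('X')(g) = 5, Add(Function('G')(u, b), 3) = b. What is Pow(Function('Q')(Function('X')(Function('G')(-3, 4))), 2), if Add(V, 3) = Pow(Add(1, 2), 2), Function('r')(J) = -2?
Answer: Rational(784, 9) ≈ 87.111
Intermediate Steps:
Function('G')(u, b) = Add(-3, b)
V = 6 (V = Add(-3, Pow(Add(1, 2), 2)) = Add(-3, Pow(3, 2)) = Add(-3, 9) = 6)
Function('Q')(w) = Add(6, Mul(2, w, Pow(Add(-2, w), -1))) (Function('Q')(w) = Add(Mul(Add(w, w), Pow(Add(w, -2), -1)), 6) = Add(Mul(Mul(2, w), Pow(Add(-2, w), -1)), 6) = Add(Mul(2, w, Pow(Add(-2, w), -1)), 6) = Add(6, Mul(2, w, Pow(Add(-2, w), -1))))
Pow(Function('Q')(Function('X')(Function('G')(-3, 4))), 2) = Pow(Mul(4, Pow(Add(-2, 5), -1), Add(-3, Mul(2, 5))), 2) = Pow(Mul(4, Pow(3, -1), Add(-3, 10)), 2) = Pow(Mul(4, Rational(1, 3), 7), 2) = Pow(Rational(28, 3), 2) = Rational(784, 9)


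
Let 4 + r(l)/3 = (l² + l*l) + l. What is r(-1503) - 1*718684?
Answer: 12830849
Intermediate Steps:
r(l) = -12 + 3*l + 6*l² (r(l) = -12 + 3*((l² + l*l) + l) = -12 + 3*((l² + l²) + l) = -12 + 3*(2*l² + l) = -12 + 3*(l + 2*l²) = -12 + (3*l + 6*l²) = -12 + 3*l + 6*l²)
r(-1503) - 1*718684 = (-12 + 3*(-1503) + 6*(-1503)²) - 1*718684 = (-12 - 4509 + 6*2259009) - 718684 = (-12 - 4509 + 13554054) - 718684 = 13549533 - 718684 = 12830849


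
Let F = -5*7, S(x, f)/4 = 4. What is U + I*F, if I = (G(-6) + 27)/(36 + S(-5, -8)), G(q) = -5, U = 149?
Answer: 3489/26 ≈ 134.19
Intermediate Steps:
S(x, f) = 16 (S(x, f) = 4*4 = 16)
I = 11/26 (I = (-5 + 27)/(36 + 16) = 22/52 = 22*(1/52) = 11/26 ≈ 0.42308)
F = -35
U + I*F = 149 + (11/26)*(-35) = 149 - 385/26 = 3489/26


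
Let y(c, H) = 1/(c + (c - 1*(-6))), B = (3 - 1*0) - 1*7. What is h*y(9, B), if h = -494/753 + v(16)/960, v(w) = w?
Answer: -9629/361440 ≈ -0.026641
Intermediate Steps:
B = -4 (B = (3 + 0) - 7 = 3 - 7 = -4)
y(c, H) = 1/(6 + 2*c) (y(c, H) = 1/(c + (c + 6)) = 1/(c + (6 + c)) = 1/(6 + 2*c))
h = -9629/15060 (h = -494/753 + 16/960 = -494*1/753 + 16*(1/960) = -494/753 + 1/60 = -9629/15060 ≈ -0.63938)
h*y(9, B) = -9629/(30120*(3 + 9)) = -9629/(30120*12) = -9629/15060*1/24 = -9629/361440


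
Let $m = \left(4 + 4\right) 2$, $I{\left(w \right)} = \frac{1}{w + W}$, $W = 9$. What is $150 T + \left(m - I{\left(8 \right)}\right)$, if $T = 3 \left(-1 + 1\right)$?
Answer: $\frac{271}{17} \approx 15.941$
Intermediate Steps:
$T = 0$ ($T = 3 \cdot 0 = 0$)
$I{\left(w \right)} = \frac{1}{9 + w}$ ($I{\left(w \right)} = \frac{1}{w + 9} = \frac{1}{9 + w}$)
$m = 16$ ($m = 8 \cdot 2 = 16$)
$150 T + \left(m - I{\left(8 \right)}\right) = 150 \cdot 0 + \left(16 - \frac{1}{9 + 8}\right) = 0 + \left(16 - \frac{1}{17}\right) = 0 + \frac{271}{17} = \frac{271}{17}$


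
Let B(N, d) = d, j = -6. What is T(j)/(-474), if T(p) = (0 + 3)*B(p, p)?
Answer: 3/79 ≈ 0.037975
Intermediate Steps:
T(p) = 3*p (T(p) = (0 + 3)*p = 3*p)
T(j)/(-474) = (3*(-6))/(-474) = -18*(-1/474) = 3/79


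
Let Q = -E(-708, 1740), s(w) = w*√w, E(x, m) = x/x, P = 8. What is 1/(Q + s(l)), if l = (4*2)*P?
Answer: 1/511 ≈ 0.0019569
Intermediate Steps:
E(x, m) = 1
l = 64 (l = (4*2)*8 = 8*8 = 64)
s(w) = w^(3/2)
Q = -1 (Q = -1*1 = -1)
1/(Q + s(l)) = 1/(-1 + 64^(3/2)) = 1/(-1 + 512) = 1/511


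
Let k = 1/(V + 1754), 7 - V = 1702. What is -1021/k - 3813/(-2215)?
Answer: -133425572/2215 ≈ -60237.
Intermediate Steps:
V = -1695 (V = 7 - 1*1702 = 7 - 1702 = -1695)
k = 1/59 (k = 1/(-1695 + 1754) = 1/59 ≈ 0.016949)
-1021/k - 3813/(-2215) = -1021/1/59 - 3813/(-2215) = -1021*59 - 3813*(-1/2215) = -60239 + 3813/2215 = -133425572/2215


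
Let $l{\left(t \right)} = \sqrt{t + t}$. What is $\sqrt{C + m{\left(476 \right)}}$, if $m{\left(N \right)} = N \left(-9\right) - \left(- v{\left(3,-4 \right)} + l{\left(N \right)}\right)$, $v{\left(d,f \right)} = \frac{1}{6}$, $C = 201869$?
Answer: $\frac{\sqrt{7113066 - 72 \sqrt{238}}}{6} \approx 444.47$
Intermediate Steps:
$v{\left(d,f \right)} = \frac{1}{6}$
$l{\left(t \right)} = \sqrt{2} \sqrt{t}$ ($l{\left(t \right)} = \sqrt{2 t} = \sqrt{2} \sqrt{t}$)
$m{\left(N \right)} = \frac{1}{6} - 9 N - \sqrt{2} \sqrt{N}$ ($m{\left(N \right)} = N \left(-9\right) - \left(- \frac{1}{6} + \sqrt{2} \sqrt{N}\right) = - 9 N - \left(- \frac{1}{6} + \sqrt{2} \sqrt{N}\right) = \frac{1}{6} - 9 N - \sqrt{2} \sqrt{N}$)
$\sqrt{C + m{\left(476 \right)}} = \sqrt{201869 - \left(\frac{25703}{6} + \sqrt{2} \sqrt{476}\right)} = \sqrt{201869 - \left(\frac{25703}{6} + \sqrt{2} \cdot 2 \sqrt{119}\right)} = \sqrt{201869 - \left(\frac{25703}{6} + 2 \sqrt{238}\right)} = \sqrt{\frac{1185511}{6} - 2 \sqrt{238}}$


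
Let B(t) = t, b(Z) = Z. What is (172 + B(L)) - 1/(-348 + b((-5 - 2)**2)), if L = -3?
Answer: 50532/299 ≈ 169.00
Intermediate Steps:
(172 + B(L)) - 1/(-348 + b((-5 - 2)**2)) = (172 - 3) - 1/(-348 + (-5 - 2)**2) = 169 - 1/(-348 + (-7)**2) = 169 - 1/(-348 + 49) = 169 - 1/(-299) = 169 - 1*(-1/299) = 169 + 1/299 = 50532/299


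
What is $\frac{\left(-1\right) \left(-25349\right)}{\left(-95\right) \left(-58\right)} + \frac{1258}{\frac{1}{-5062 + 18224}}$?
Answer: $\frac{91233481309}{5510} \approx 1.6558 \cdot 10^{7}$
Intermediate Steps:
$\frac{\left(-1\right) \left(-25349\right)}{\left(-95\right) \left(-58\right)} + \frac{1258}{\frac{1}{-5062 + 18224}} = \frac{25349}{5510} + \frac{1258}{\frac{1}{13162}} = 25349 \cdot \frac{1}{5510} + 1258 \frac{1}{\frac{1}{13162}} = \frac{25349}{5510} + 1258 \cdot 13162 = \frac{25349}{5510} + 16557796 = \frac{91233481309}{5510}$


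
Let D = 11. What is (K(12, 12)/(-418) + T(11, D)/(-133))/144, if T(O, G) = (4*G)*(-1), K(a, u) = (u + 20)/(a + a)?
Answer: 719/316008 ≈ 0.0022753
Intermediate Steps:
K(a, u) = (20 + u)/(2*a) (K(a, u) = (20 + u)/((2*a)) = (20 + u)*(1/(2*a)) = (20 + u)/(2*a))
T(O, G) = -4*G
(K(12, 12)/(-418) + T(11, D)/(-133))/144 = (((½)*(20 + 12)/12)/(-418) - 4*11/(-133))/144 = (((½)*(1/12)*32)*(-1/418) - 44*(-1/133))*(1/144) = ((4/3)*(-1/418) + 44/133)*(1/144) = (-2/627 + 44/133)*(1/144) = (1438/4389)*(1/144) = 719/316008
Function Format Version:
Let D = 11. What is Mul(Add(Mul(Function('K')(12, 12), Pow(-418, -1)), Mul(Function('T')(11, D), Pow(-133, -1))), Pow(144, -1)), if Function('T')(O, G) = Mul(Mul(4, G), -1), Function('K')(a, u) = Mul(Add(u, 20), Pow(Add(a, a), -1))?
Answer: Rational(719, 316008) ≈ 0.0022753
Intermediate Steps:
Function('K')(a, u) = Mul(Rational(1, 2), Pow(a, -1), Add(20, u)) (Function('K')(a, u) = Mul(Add(20, u), Pow(Mul(2, a), -1)) = Mul(Add(20, u), Mul(Rational(1, 2), Pow(a, -1))) = Mul(Rational(1, 2), Pow(a, -1), Add(20, u)))
Function('T')(O, G) = Mul(-4, G)
Mul(Add(Mul(Function('K')(12, 12), Pow(-418, -1)), Mul(Function('T')(11, D), Pow(-133, -1))), Pow(144, -1)) = Mul(Add(Mul(Mul(Rational(1, 2), Pow(12, -1), Add(20, 12)), Pow(-418, -1)), Mul(Mul(-4, 11), Pow(-133, -1))), Pow(144, -1)) = Mul(Add(Mul(Mul(Rational(1, 2), Rational(1, 12), 32), Rational(-1, 418)), Mul(-44, Rational(-1, 133))), Rational(1, 144)) = Mul(Add(Mul(Rational(4, 3), Rational(-1, 418)), Rational(44, 133)), Rational(1, 144)) = Mul(Add(Rational(-2, 627), Rational(44, 133)), Rational(1, 144)) = Mul(Rational(1438, 4389), Rational(1, 144)) = Rational(719, 316008)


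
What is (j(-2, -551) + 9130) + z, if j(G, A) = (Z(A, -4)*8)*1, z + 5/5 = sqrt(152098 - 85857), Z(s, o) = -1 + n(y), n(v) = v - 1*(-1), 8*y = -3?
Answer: 9126 + sqrt(66241) ≈ 9383.4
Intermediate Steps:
y = -3/8 (y = (1/8)*(-3) = -3/8 ≈ -0.37500)
n(v) = 1 + v (n(v) = v + 1 = 1 + v)
Z(s, o) = -3/8 (Z(s, o) = -1 + (1 - 3/8) = -1 + 5/8 = -3/8)
z = -1 + sqrt(66241) (z = -1 + sqrt(152098 - 85857) = -1 + sqrt(66241) ≈ 256.37)
j(G, A) = -3 (j(G, A) = -3/8*8*1 = -3*1 = -3)
(j(-2, -551) + 9130) + z = (-3 + 9130) + (-1 + sqrt(66241)) = 9127 + (-1 + sqrt(66241)) = 9126 + sqrt(66241)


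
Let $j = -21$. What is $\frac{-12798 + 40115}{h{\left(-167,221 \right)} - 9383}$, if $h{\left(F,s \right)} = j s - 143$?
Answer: $- \frac{27317}{14167} \approx -1.9282$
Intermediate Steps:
$h{\left(F,s \right)} = -143 - 21 s$ ($h{\left(F,s \right)} = - 21 s - 143 = -143 - 21 s$)
$\frac{-12798 + 40115}{h{\left(-167,221 \right)} - 9383} = \frac{-12798 + 40115}{\left(-143 - 4641\right) - 9383} = \frac{27317}{\left(-143 - 4641\right) - 9383} = \frac{27317}{-4784 - 9383} = \frac{27317}{-14167} = 27317 \left(- \frac{1}{14167}\right) = - \frac{27317}{14167}$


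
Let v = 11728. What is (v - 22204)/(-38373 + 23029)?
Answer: 2619/3836 ≈ 0.68274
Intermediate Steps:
(v - 22204)/(-38373 + 23029) = (11728 - 22204)/(-38373 + 23029) = -10476/(-15344) = -10476*(-1/15344) = 2619/3836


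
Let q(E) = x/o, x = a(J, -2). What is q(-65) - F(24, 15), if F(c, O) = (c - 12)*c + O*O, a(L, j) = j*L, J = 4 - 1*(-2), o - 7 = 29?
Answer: -1540/3 ≈ -513.33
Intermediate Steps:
o = 36 (o = 7 + 29 = 36)
J = 6 (J = 4 + 2 = 6)
a(L, j) = L*j
x = -12 (x = 6*(-2) = -12)
q(E) = -⅓ (q(E) = -12/36 = -12*1/36 = -⅓)
F(c, O) = O² + c*(-12 + c) (F(c, O) = (-12 + c)*c + O² = c*(-12 + c) + O² = O² + c*(-12 + c))
q(-65) - F(24, 15) = -⅓ - (15² + 24² - 12*24) = -⅓ - (225 + 576 - 288) = -⅓ - 1*513 = -⅓ - 513 = -1540/3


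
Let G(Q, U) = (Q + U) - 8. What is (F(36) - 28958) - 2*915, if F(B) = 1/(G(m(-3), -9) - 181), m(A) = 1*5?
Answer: -5942085/193 ≈ -30788.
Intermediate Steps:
m(A) = 5
G(Q, U) = -8 + Q + U
F(B) = -1/193 (F(B) = 1/((-8 + 5 - 9) - 181) = 1/(-12 - 181) = 1/(-193) = -1/193)
(F(36) - 28958) - 2*915 = (-1/193 - 28958) - 2*915 = -5588895/193 - 1830 = -5942085/193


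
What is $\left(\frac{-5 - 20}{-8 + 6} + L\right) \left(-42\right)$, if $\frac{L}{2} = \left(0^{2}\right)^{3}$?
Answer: $-525$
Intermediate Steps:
$L = 0$ ($L = 2 \left(0^{2}\right)^{3} = 2 \cdot 0^{3} = 2 \cdot 0 = 0$)
$\left(\frac{-5 - 20}{-8 + 6} + L\right) \left(-42\right) = \left(\frac{-5 - 20}{-8 + 6} + 0\right) \left(-42\right) = \left(- \frac{25}{-2} + 0\right) \left(-42\right) = \left(\left(-25\right) \left(- \frac{1}{2}\right) + 0\right) \left(-42\right) = \left(\frac{25}{2} + 0\right) \left(-42\right) = \frac{25}{2} \left(-42\right) = -525$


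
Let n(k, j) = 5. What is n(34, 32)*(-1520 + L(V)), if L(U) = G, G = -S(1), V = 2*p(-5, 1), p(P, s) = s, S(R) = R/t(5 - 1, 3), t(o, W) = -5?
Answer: -7599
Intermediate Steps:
S(R) = -R/5 (S(R) = R/(-5) = R*(-1/5) = -R/5)
V = 2 (V = 2*1 = 2)
G = 1/5 (G = -(-1)/5 = -1*(-1/5) = 1/5 ≈ 0.20000)
L(U) = 1/5
n(34, 32)*(-1520 + L(V)) = 5*(-1520 + 1/5) = 5*(-7599/5) = -7599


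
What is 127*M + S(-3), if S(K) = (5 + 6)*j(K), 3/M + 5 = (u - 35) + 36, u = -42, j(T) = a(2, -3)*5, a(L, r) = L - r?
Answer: 12269/46 ≈ 266.72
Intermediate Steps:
j(T) = 25 (j(T) = (2 - 1*(-3))*5 = (2 + 3)*5 = 5*5 = 25)
M = -3/46 (M = 3/(-5 + ((-42 - 35) + 36)) = 3/(-5 + (-77 + 36)) = 3/(-5 - 41) = 3/(-46) = 3*(-1/46) = -3/46 ≈ -0.065217)
S(K) = 275 (S(K) = (5 + 6)*25 = 11*25 = 275)
127*M + S(-3) = 127*(-3/46) + 275 = -381/46 + 275 = 12269/46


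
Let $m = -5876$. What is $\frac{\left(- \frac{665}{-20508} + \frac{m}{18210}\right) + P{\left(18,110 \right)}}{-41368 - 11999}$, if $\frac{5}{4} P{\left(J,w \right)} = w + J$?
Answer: $- \frac{6355492379}{3321657073260} \approx -0.0019134$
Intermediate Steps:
$P{\left(J,w \right)} = \frac{4 J}{5} + \frac{4 w}{5}$ ($P{\left(J,w \right)} = \frac{4 \left(w + J\right)}{5} = \frac{4 \left(J + w\right)}{5} = \frac{4 J}{5} + \frac{4 w}{5}$)
$\frac{\left(- \frac{665}{-20508} + \frac{m}{18210}\right) + P{\left(18,110 \right)}}{-41368 - 11999} = \frac{\left(- \frac{665}{-20508} - \frac{5876}{18210}\right) + \left(\frac{4}{5} \cdot 18 + \frac{4}{5} \cdot 110\right)}{-41368 - 11999} = \frac{\left(\left(-665\right) \left(- \frac{1}{20508}\right) - \frac{2938}{9105}\right) + \left(\frac{72}{5} + 88\right)}{-41368 - 11999} = \frac{\left(\frac{665}{20508} - \frac{2938}{9105}\right) + \frac{512}{5}}{-53367} = \left(- \frac{18065893}{62241780} + \frac{512}{5}\right) \left(- \frac{1}{53367}\right) = \frac{6355492379}{62241780} \left(- \frac{1}{53367}\right) = - \frac{6355492379}{3321657073260}$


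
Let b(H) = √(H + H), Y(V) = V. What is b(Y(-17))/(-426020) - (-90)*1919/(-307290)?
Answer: -5757/10243 - I*√34/426020 ≈ -0.56204 - 1.3687e-5*I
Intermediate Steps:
b(H) = √2*√H (b(H) = √(2*H) = √2*√H)
b(Y(-17))/(-426020) - (-90)*1919/(-307290) = (√2*√(-17))/(-426020) - (-90)*1919/(-307290) = (√2*(I*√17))*(-1/426020) - 90*(-1919)*(-1/307290) = (I*√34)*(-1/426020) + 172710*(-1/307290) = -I*√34/426020 - 5757/10243 = -5757/10243 - I*√34/426020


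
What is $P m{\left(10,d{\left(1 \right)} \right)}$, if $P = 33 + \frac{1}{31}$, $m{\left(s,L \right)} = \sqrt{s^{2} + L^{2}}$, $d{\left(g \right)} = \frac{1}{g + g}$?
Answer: $\frac{512 \sqrt{401}}{31} \approx 330.74$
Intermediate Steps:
$d{\left(g \right)} = \frac{1}{2 g}$
$m{\left(s,L \right)} = \sqrt{L^{2} + s^{2}}$
$P = \frac{1024}{31}$ ($P = 33 + \frac{1}{31} = \frac{1024}{31} \approx 33.032$)
$P m{\left(10,d{\left(1 \right)} \right)} = \frac{1024 \sqrt{\left(\frac{1}{2 \cdot 1}\right)^{2} + 10^{2}}}{31} = \frac{1024 \sqrt{\left(\frac{1}{2} \cdot 1\right)^{2} + 100}}{31} = \frac{1024 \sqrt{\left(\frac{1}{2}\right)^{2} + 100}}{31} = \frac{1024 \sqrt{\frac{1}{4} + 100}}{31} = \frac{1024 \sqrt{\frac{401}{4}}}{31} = \frac{1024 \frac{\sqrt{401}}{2}}{31} = \frac{512 \sqrt{401}}{31}$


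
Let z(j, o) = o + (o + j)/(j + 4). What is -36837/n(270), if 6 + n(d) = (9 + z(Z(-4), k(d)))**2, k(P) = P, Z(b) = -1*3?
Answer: -12279/99370 ≈ -0.12357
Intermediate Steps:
Z(b) = -3
z(j, o) = o + (j + o)/(4 + j)
n(d) = -6 + (6 + 2*d)**2 (n(d) = -6 + (9 + (-3 + 5*d - 3*d)/(4 - 3))**2 = -6 + (9 + (-3 + 2*d)/1)**2 = -6 + (9 + 1*(-3 + 2*d))**2 = -6 + (9 + (-3 + 2*d))**2 = -6 + (6 + 2*d)**2)
-36837/n(270) = -36837/(-6 + 4*(3 + 270)**2) = -36837/(-6 + 4*273**2) = -36837/(-6 + 4*74529) = -36837/(-6 + 298116) = -36837/298110 = -36837*1/298110 = -12279/99370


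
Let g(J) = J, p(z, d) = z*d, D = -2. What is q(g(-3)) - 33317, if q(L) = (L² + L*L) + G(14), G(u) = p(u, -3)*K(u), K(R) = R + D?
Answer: -33803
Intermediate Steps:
p(z, d) = d*z
K(R) = -2 + R (K(R) = R - 2 = -2 + R)
G(u) = -3*u*(-2 + u) (G(u) = (-3*u)*(-2 + u) = -3*u*(-2 + u))
q(L) = -504 + 2*L² (q(L) = (L² + L*L) + 3*14*(2 - 1*14) = (L² + L²) + 3*14*(2 - 14) = 2*L² + 3*14*(-12) = 2*L² - 504 = -504 + 2*L²)
q(g(-3)) - 33317 = (-504 + 2*(-3)²) - 33317 = (-504 + 2*9) - 33317 = (-504 + 18) - 33317 = -486 - 33317 = -33803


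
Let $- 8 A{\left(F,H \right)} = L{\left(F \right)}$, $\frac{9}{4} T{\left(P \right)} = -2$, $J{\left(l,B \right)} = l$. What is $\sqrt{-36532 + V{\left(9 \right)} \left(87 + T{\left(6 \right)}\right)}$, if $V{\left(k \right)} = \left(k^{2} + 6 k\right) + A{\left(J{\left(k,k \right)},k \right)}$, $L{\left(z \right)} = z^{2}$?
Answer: $\frac{i \sqrt{412462}}{4} \approx 160.56 i$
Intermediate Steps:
$T{\left(P \right)} = - \frac{8}{9}$ ($T{\left(P \right)} = \frac{4}{9} \left(-2\right) = - \frac{8}{9}$)
$A{\left(F,H \right)} = - \frac{F^{2}}{8}$
$V{\left(k \right)} = 6 k + \frac{7 k^{2}}{8}$ ($V{\left(k \right)} = \left(k^{2} + 6 k\right) - \frac{k^{2}}{8} = 6 k + \frac{7 k^{2}}{8}$)
$\sqrt{-36532 + V{\left(9 \right)} \left(87 + T{\left(6 \right)}\right)} = \sqrt{-36532 + \frac{1}{8} \cdot 9 \left(48 + 7 \cdot 9\right) \left(87 - \frac{8}{9}\right)} = \sqrt{-36532 + \frac{1}{8} \cdot 9 \left(48 + 63\right) \frac{775}{9}} = \sqrt{-36532 + \frac{1}{8} \cdot 9 \cdot 111 \cdot \frac{775}{9}} = \sqrt{-36532 + \frac{999}{8} \cdot \frac{775}{9}} = \sqrt{-36532 + \frac{86025}{8}} = \sqrt{- \frac{206231}{8}} = \frac{i \sqrt{412462}}{4}$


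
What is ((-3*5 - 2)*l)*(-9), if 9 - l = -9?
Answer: 2754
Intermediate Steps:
l = 18 (l = 9 - 1*(-9) = 9 + 9 = 18)
((-3*5 - 2)*l)*(-9) = ((-3*5 - 2)*18)*(-9) = ((-15 - 2)*18)*(-9) = -17*18*(-9) = -306*(-9) = 2754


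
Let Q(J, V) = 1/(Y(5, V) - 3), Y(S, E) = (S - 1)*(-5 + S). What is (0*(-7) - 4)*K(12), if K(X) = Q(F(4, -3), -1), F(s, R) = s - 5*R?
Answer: 4/3 ≈ 1.3333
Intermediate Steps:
Y(S, E) = (-1 + S)*(-5 + S)
Q(J, V) = -⅓ (Q(J, V) = 1/((5 + 5² - 6*5) - 3) = 1/((5 + 25 - 30) - 3) = 1/(0 - 3) = 1/(-3) = -⅓)
K(X) = -⅓
(0*(-7) - 4)*K(12) = (0*(-7) - 4)*(-⅓) = (0 - 4)*(-⅓) = -4*(-⅓) = 4/3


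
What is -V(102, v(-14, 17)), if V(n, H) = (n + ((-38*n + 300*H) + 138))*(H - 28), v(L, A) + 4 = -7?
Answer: -270504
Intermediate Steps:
v(L, A) = -11 (v(L, A) = -4 - 7 = -11)
V(n, H) = (-28 + H)*(138 - 37*n + 300*H) (V(n, H) = (n + (138 - 38*n + 300*H))*(-28 + H) = (138 - 37*n + 300*H)*(-28 + H) = (-28 + H)*(138 - 37*n + 300*H))
-V(102, v(-14, 17)) = -(-3864 - 8262*(-11) + 300*(-11)**2 + 1036*102 - 37*(-11)*102) = -(-3864 + 90882 + 300*121 + 105672 + 41514) = -(-3864 + 90882 + 36300 + 105672 + 41514) = -1*270504 = -270504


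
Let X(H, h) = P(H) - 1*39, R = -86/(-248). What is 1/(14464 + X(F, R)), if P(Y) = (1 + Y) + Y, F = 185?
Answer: 1/14796 ≈ 6.7586e-5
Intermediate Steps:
P(Y) = 1 + 2*Y
R = 43/124 (R = -86*(-1/248) = 43/124 ≈ 0.34677)
X(H, h) = -38 + 2*H (X(H, h) = (1 + 2*H) - 1*39 = (1 + 2*H) - 39 = -38 + 2*H)
1/(14464 + X(F, R)) = 1/(14464 + (-38 + 2*185)) = 1/(14464 + (-38 + 370)) = 1/(14464 + 332) = 1/14796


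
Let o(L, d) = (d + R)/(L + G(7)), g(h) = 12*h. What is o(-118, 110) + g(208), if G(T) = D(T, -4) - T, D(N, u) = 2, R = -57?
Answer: 306955/123 ≈ 2495.6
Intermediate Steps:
G(T) = 2 - T
o(L, d) = (-57 + d)/(-5 + L) (o(L, d) = (d - 57)/(L + (2 - 1*7)) = (-57 + d)/(L + (2 - 7)) = (-57 + d)/(L - 5) = (-57 + d)/(-5 + L))
o(-118, 110) + g(208) = (-57 + 110)/(-5 - 118) + 12*208 = 53/(-123) + 2496 = -1/123*53 + 2496 = -53/123 + 2496 = 306955/123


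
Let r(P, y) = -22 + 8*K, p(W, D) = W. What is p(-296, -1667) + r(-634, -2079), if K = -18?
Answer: -462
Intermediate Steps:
r(P, y) = -166 (r(P, y) = -22 + 8*(-18) = -22 - 144 = -166)
p(-296, -1667) + r(-634, -2079) = -296 - 166 = -462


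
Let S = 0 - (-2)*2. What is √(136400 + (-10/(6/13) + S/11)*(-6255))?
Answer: √32627705/11 ≈ 519.28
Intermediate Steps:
S = 4 (S = 0 - 1*(-4) = 0 + 4 = 4)
√(136400 + (-10/(6/13) + S/11)*(-6255)) = √(136400 + (-10/(6/13) + 4/11)*(-6255)) = √(136400 + (-10/(6*(1/13)) + 4*(1/11))*(-6255)) = √(136400 + (-10/6/13 + 4/11)*(-6255)) = √(136400 + (-10*13/6 + 4/11)*(-6255)) = √(136400 + (-65/3 + 4/11)*(-6255)) = √(136400 - 703/33*(-6255)) = √(136400 + 1465755/11) = √(2966155/11) = √32627705/11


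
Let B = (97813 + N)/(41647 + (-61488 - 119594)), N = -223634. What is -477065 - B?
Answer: -66519684096/139435 ≈ -4.7707e+5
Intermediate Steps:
B = 125821/139435 (B = (97813 - 223634)/(41647 + (-61488 - 119594)) = -125821/(41647 - 181082) = -125821/(-139435) = -125821*(-1/139435) = 125821/139435 ≈ 0.90236)
-477065 - B = -477065 - 1*125821/139435 = -477065 - 125821/139435 = -66519684096/139435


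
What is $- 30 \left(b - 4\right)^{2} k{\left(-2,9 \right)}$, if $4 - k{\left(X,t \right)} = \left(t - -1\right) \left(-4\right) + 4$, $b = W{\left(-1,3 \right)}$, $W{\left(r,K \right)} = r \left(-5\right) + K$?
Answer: $-19200$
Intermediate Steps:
$W{\left(r,K \right)} = K - 5 r$ ($W{\left(r,K \right)} = - 5 r + K = K - 5 r$)
$b = 8$ ($b = 3 - -5 = 3 + 5 = 8$)
$k{\left(X,t \right)} = 4 + 4 t$ ($k{\left(X,t \right)} = 4 - \left(\left(t - -1\right) \left(-4\right) + 4\right) = 4 - \left(\left(t + 1\right) \left(-4\right) + 4\right) = 4 - \left(\left(1 + t\right) \left(-4\right) + 4\right) = 4 - \left(\left(-4 - 4 t\right) + 4\right) = 4 - - 4 t = 4 + 4 t$)
$- 30 \left(b - 4\right)^{2} k{\left(-2,9 \right)} = - 30 \left(8 - 4\right)^{2} \left(4 + 4 \cdot 9\right) = - 30 \cdot 4^{2} \left(4 + 36\right) = \left(-30\right) 16 \cdot 40 = \left(-480\right) 40 = -19200$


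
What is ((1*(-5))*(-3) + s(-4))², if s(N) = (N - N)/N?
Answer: 225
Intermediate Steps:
s(N) = 0 (s(N) = 0/N = 0)
((1*(-5))*(-3) + s(-4))² = ((1*(-5))*(-3) + 0)² = (-5*(-3) + 0)² = (15 + 0)² = 15² = 225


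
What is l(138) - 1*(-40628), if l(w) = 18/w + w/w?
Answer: 934470/23 ≈ 40629.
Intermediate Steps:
l(w) = 1 + 18/w (l(w) = 18/w + 1 = 1 + 18/w)
l(138) - 1*(-40628) = (18 + 138)/138 - 1*(-40628) = (1/138)*156 + 40628 = 26/23 + 40628 = 934470/23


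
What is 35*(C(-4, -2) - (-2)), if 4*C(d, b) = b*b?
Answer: 105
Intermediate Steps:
C(d, b) = b²/4 (C(d, b) = (b*b)/4 = b²/4)
35*(C(-4, -2) - (-2)) = 35*((¼)*(-2)² - (-2)) = 35*((¼)*4 - 1*(-2)) = 35*(1 + 2) = 35*3 = 105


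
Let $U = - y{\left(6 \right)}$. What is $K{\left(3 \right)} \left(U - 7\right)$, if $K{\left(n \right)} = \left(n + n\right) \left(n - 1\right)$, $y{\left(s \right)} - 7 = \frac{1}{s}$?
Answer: $-170$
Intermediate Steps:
$y{\left(s \right)} = 7 + \frac{1}{s}$
$U = - \frac{43}{6}$ ($U = - (7 + \frac{1}{6}) = \left(-1\right) \frac{43}{6} = - \frac{43}{6} \approx -7.1667$)
$K{\left(n \right)} = 2 n \left(-1 + n\right)$
$K{\left(3 \right)} \left(U - 7\right) = 2 \cdot 3 \left(-1 + 3\right) \left(- \frac{43}{6} - 7\right) = 2 \cdot 3 \cdot 2 \left(- \frac{85}{6}\right) = 12 \left(- \frac{85}{6}\right) = -170$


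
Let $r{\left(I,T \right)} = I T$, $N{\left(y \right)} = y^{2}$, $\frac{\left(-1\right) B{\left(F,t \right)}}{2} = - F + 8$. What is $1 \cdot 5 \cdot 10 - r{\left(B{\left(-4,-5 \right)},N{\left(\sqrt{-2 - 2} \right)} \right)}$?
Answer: $-46$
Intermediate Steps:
$B{\left(F,t \right)} = -16 + 2 F$ ($B{\left(F,t \right)} = - 2 \left(- F + 8\right) = - 2 \left(8 - F\right) = -16 + 2 F$)
$1 \cdot 5 \cdot 10 - r{\left(B{\left(-4,-5 \right)},N{\left(\sqrt{-2 - 2} \right)} \right)} = 1 \cdot 5 \cdot 10 - \left(-16 + 2 \left(-4\right)\right) \left(\sqrt{-2 - 2}\right)^{2} = 5 \cdot 10 - \left(-16 - 8\right) \left(\sqrt{-4}\right)^{2} = 50 - - 24 \left(2 i\right)^{2} = 50 - \left(-24\right) \left(-4\right) = 50 - 96 = -46$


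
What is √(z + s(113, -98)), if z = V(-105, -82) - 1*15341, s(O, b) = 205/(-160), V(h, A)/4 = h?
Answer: I*√1008786/8 ≈ 125.55*I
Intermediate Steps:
V(h, A) = 4*h
s(O, b) = -41/32 (s(O, b) = 205*(-1/160) = -41/32)
z = -15761 (z = 4*(-105) - 1*15341 = -420 - 15341 = -15761)
√(z + s(113, -98)) = √(-15761 - 41/32) = √(-504393/32) = I*√1008786/8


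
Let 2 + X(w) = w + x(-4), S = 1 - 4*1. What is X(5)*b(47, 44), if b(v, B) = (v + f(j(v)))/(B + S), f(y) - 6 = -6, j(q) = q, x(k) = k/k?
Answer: 188/41 ≈ 4.5854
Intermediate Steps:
x(k) = 1
S = -3 (S = 1 - 4 = -3)
f(y) = 0 (f(y) = 6 - 6 = 0)
b(v, B) = v/(-3 + B) (b(v, B) = (v + 0)/(B - 3) = v/(-3 + B))
X(w) = -1 + w (X(w) = -2 + (w + 1) = -2 + (1 + w) = -1 + w)
X(5)*b(47, 44) = (-1 + 5)*(47/(-3 + 44)) = 4*(47/41) = 188/41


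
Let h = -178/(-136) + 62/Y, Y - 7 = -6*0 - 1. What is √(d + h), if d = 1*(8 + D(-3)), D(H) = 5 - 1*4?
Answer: √214761/102 ≈ 4.5434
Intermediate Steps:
Y = 6 (Y = 7 + (-6*0 - 1) = 7 + (0 - 1) = 7 - 1 = 6)
D(H) = 1 (D(H) = 5 - 4 = 1)
h = 2375/204 (h = -178/(-136) + 62/6 = -178*(-1/136) + 62*(⅙) = 89/68 + 31/3 = 2375/204 ≈ 11.642)
d = 9 (d = 1*(8 + 1) = 1*9 = 9)
√(d + h) = √(9 + 2375/204) = √(4211/204) = √214761/102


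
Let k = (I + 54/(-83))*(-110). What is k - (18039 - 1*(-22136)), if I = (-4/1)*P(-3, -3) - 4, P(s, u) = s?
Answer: -3401625/83 ≈ -40983.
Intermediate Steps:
I = 8 (I = -4/1*(-3) - 4 = -4*1*(-3) - 4 = -4*(-3) - 4 = 12 - 4 = 8)
k = -67100/83 (k = (8 + 54/(-83))*(-110) = (8 + 54*(-1/83))*(-110) = (8 - 54/83)*(-110) = (610/83)*(-110) = -67100/83 ≈ -808.43)
k - (18039 - 1*(-22136)) = -67100/83 - (18039 - 1*(-22136)) = -67100/83 - (18039 + 22136) = -67100/83 - 1*40175 = -67100/83 - 40175 = -3401625/83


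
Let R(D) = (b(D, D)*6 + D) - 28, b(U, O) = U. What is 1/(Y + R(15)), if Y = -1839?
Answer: -1/1762 ≈ -0.00056754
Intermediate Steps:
R(D) = -28 + 7*D (R(D) = (D*6 + D) - 28 = (6*D + D) - 28 = 7*D - 28 = -28 + 7*D)
1/(Y + R(15)) = 1/(-1839 + (-28 + 7*15)) = 1/(-1839 + (-28 + 105)) = 1/(-1839 + 77) = 1/(-1762) = -1/1762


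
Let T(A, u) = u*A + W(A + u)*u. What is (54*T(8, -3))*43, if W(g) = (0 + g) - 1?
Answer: -83592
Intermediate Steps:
W(g) = -1 + g (W(g) = g - 1 = -1 + g)
T(A, u) = A*u + u*(-1 + A + u) (T(A, u) = u*A + (-1 + (A + u))*u = A*u + (-1 + A + u)*u = A*u + u*(-1 + A + u))
(54*T(8, -3))*43 = (54*(-3*(-1 - 3 + 2*8)))*43 = (54*(-3*(-1 - 3 + 16)))*43 = (54*(-3*12))*43 = (54*(-36))*43 = -1944*43 = -83592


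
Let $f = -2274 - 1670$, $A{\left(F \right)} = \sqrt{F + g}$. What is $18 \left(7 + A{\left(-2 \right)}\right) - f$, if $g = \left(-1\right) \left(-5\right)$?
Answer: $4070 + 18 \sqrt{3} \approx 4101.2$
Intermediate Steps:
$g = 5$
$A{\left(F \right)} = \sqrt{5 + F}$ ($A{\left(F \right)} = \sqrt{F + 5} = \sqrt{5 + F}$)
$f = -3944$ ($f = -2274 - 1670 = -3944$)
$18 \left(7 + A{\left(-2 \right)}\right) - f = 18 \left(7 + \sqrt{5 - 2}\right) - -3944 = 18 \left(7 + \sqrt{3}\right) + 3944 = \left(126 + 18 \sqrt{3}\right) + 3944 = 4070 + 18 \sqrt{3}$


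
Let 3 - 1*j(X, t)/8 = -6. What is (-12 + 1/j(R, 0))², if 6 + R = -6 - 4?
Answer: 744769/5184 ≈ 143.67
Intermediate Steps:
R = -16 (R = -6 + (-6 - 4) = -6 - 10 = -16)
j(X, t) = 72 (j(X, t) = 24 - 8*(-6) = 24 + 48 = 72)
(-12 + 1/j(R, 0))² = (-12 + 1/72)² = (-863/72)² = 744769/5184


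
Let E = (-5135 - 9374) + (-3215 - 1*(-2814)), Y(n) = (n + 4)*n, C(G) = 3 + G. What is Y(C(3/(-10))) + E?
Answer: -1489191/100 ≈ -14892.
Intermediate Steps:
Y(n) = n*(4 + n) (Y(n) = (4 + n)*n = n*(4 + n))
E = -14910 (E = -14509 + (-3215 + 2814) = -14509 - 401 = -14910)
Y(C(3/(-10))) + E = (3 + 3/(-10))*(4 + (3 + 3/(-10))) - 14910 = (3 + 3*(-1/10))*(4 + (3 + 3*(-1/10))) - 14910 = (3 - 3/10)*(4 + (3 - 3/10)) - 14910 = 27*(4 + 27/10)/10 - 14910 = (27/10)*(67/10) - 14910 = 1809/100 - 14910 = -1489191/100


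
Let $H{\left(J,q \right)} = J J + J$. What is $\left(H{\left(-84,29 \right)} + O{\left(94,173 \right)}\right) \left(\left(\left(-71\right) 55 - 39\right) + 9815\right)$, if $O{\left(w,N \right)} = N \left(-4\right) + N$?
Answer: $37885563$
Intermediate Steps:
$O{\left(w,N \right)} = - 3 N$ ($O{\left(w,N \right)} = - 4 N + N = - 3 N$)
$H{\left(J,q \right)} = J + J^{2}$ ($H{\left(J,q \right)} = J^{2} + J = J + J^{2}$)
$\left(H{\left(-84,29 \right)} + O{\left(94,173 \right)}\right) \left(\left(\left(-71\right) 55 - 39\right) + 9815\right) = \left(- 84 \left(1 - 84\right) - 519\right) \left(\left(\left(-71\right) 55 - 39\right) + 9815\right) = \left(\left(-84\right) \left(-83\right) - 519\right) \left(\left(-3905 - 39\right) + 9815\right) = \left(6972 - 519\right) \left(-3944 + 9815\right) = 6453 \cdot 5871 = 37885563$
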